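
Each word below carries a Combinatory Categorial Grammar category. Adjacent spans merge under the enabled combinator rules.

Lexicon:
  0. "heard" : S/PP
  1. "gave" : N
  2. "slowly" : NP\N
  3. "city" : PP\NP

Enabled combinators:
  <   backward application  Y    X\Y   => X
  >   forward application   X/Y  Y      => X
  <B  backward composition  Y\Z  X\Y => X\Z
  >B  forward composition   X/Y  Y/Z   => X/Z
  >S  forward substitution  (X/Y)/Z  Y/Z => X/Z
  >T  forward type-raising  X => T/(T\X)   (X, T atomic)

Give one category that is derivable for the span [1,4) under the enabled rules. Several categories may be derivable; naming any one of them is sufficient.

[0,4] S   >
  [0,1] "heard" : S/PP
  [1,4] PP   <
    [1,3] NP   >
      [1,2] NP/(NP\N)   >T
        [1,2] "gave" : N
      [2,3] "slowly" : NP\N
    [3,4] "city" : PP\NP

PP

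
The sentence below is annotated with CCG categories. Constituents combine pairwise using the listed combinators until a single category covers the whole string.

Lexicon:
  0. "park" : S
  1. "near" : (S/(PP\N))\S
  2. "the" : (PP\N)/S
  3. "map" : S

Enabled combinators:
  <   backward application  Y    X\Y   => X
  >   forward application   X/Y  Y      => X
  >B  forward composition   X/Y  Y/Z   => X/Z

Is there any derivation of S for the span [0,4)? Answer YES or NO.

[0,4] S   >
  [0,2] S/(PP\N)   <
    [0,1] "park" : S
    [1,2] "near" : (S/(PP\N))\S
  [2,4] PP\N   >
    [2,3] "the" : (PP\N)/S
    [3,4] "map" : S

YES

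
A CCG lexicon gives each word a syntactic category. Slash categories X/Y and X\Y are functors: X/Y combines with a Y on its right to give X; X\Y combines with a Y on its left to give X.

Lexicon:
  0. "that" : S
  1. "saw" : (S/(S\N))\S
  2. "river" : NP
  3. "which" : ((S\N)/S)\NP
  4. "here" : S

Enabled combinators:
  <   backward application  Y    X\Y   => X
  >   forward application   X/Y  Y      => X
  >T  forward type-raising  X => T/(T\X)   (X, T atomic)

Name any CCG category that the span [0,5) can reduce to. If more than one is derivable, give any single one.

[0,5] S   >
  [0,2] S/(S\N)   <
    [0,1] "that" : S
    [1,2] "saw" : (S/(S\N))\S
  [2,5] S\N   >
    [2,4] (S\N)/S   <
      [2,3] "river" : NP
      [3,4] "which" : ((S\N)/S)\NP
    [4,5] "here" : S

S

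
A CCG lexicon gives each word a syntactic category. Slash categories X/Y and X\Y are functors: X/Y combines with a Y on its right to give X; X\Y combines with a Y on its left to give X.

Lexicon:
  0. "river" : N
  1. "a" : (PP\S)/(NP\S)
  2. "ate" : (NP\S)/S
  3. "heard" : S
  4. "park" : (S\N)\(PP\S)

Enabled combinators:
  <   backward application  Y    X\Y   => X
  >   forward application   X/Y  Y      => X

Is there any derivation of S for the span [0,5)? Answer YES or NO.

YES

[0,5] S   <
  [0,1] "river" : N
  [1,5] S\N   <
    [1,4] PP\S   >
      [1,2] "a" : (PP\S)/(NP\S)
      [2,4] NP\S   >
        [2,3] "ate" : (NP\S)/S
        [3,4] "heard" : S
    [4,5] "park" : (S\N)\(PP\S)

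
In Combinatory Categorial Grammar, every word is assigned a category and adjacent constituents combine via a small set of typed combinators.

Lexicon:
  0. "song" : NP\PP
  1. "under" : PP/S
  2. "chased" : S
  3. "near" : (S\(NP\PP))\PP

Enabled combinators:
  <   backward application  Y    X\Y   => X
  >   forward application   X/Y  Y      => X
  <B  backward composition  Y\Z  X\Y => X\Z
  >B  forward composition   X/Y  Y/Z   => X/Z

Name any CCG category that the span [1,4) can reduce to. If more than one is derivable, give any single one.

[0,4] S   <
  [0,1] "song" : NP\PP
  [1,4] S\(NP\PP)   <
    [1,3] PP   >
      [1,2] "under" : PP/S
      [2,3] "chased" : S
    [3,4] "near" : (S\(NP\PP))\PP

S\(NP\PP)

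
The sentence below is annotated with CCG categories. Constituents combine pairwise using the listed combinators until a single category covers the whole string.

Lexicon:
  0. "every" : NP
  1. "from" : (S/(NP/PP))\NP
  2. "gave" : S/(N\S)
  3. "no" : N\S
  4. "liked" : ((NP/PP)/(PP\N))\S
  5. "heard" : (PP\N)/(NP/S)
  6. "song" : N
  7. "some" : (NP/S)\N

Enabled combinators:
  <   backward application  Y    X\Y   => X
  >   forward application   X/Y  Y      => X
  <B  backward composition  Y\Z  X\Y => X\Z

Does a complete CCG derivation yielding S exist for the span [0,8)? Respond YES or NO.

[0,8] S   >
  [0,2] S/(NP/PP)   <
    [0,1] "every" : NP
    [1,2] "from" : (S/(NP/PP))\NP
  [2,8] NP/PP   >
    [2,5] (NP/PP)/(PP\N)   <
      [2,4] S   >
        [2,3] "gave" : S/(N\S)
        [3,4] "no" : N\S
      [4,5] "liked" : ((NP/PP)/(PP\N))\S
    [5,8] PP\N   >
      [5,6] "heard" : (PP\N)/(NP/S)
      [6,8] NP/S   <
        [6,7] "song" : N
        [7,8] "some" : (NP/S)\N

YES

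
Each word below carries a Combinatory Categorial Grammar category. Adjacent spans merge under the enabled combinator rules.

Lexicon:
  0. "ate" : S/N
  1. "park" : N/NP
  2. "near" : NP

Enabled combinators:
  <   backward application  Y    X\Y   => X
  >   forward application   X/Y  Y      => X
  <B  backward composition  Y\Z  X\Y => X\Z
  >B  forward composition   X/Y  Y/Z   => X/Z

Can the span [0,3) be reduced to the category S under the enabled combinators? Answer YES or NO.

[0,3] S   >
  [0,1] "ate" : S/N
  [1,3] N   >
    [1,2] "park" : N/NP
    [2,3] "near" : NP

YES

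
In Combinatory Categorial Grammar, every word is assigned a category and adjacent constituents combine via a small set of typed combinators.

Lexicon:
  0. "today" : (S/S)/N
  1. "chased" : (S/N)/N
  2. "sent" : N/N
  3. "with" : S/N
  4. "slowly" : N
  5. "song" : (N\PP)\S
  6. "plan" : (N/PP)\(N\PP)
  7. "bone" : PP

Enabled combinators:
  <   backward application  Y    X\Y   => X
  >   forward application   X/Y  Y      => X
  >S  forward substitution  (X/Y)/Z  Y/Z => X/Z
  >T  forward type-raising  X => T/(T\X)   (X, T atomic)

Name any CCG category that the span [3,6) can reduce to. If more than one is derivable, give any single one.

N\PP

[0,8] S   >
  [0,3] S/N   >S
    [0,1] "today" : (S/S)/N
    [1,3] S/N   >S
      [1,2] "chased" : (S/N)/N
      [2,3] "sent" : N/N
  [3,8] N   >
    [3,7] N/PP   <
      [3,6] N\PP   <
        [3,5] S   >
          [3,4] "with" : S/N
          [4,5] "slowly" : N
        [5,6] "song" : (N\PP)\S
      [6,7] "plan" : (N/PP)\(N\PP)
    [7,8] "bone" : PP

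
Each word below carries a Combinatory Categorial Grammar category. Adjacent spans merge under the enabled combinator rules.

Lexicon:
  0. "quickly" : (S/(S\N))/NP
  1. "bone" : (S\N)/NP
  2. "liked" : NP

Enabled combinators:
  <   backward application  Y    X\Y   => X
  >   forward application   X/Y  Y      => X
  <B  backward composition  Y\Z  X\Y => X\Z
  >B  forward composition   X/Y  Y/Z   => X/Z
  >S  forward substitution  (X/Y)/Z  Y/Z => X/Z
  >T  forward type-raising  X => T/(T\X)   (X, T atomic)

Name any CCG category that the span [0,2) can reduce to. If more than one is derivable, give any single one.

[0,3] S   >
  [0,2] S/NP   >S
    [0,1] "quickly" : (S/(S\N))/NP
    [1,2] "bone" : (S\N)/NP
  [2,3] "liked" : NP

S/NP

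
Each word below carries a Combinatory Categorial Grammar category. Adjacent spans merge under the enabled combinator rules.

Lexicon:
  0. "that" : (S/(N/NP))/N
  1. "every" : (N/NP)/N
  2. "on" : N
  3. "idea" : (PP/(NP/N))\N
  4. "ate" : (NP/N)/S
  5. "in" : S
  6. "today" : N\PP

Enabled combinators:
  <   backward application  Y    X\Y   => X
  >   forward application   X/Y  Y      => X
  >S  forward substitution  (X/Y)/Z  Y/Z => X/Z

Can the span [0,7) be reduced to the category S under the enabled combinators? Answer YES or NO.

[0,7] S   >
  [0,2] S/N   >S
    [0,1] "that" : (S/(N/NP))/N
    [1,2] "every" : (N/NP)/N
  [2,7] N   <
    [2,6] PP   >
      [2,4] PP/(NP/N)   <
        [2,3] "on" : N
        [3,4] "idea" : (PP/(NP/N))\N
      [4,6] NP/N   >
        [4,5] "ate" : (NP/N)/S
        [5,6] "in" : S
    [6,7] "today" : N\PP

YES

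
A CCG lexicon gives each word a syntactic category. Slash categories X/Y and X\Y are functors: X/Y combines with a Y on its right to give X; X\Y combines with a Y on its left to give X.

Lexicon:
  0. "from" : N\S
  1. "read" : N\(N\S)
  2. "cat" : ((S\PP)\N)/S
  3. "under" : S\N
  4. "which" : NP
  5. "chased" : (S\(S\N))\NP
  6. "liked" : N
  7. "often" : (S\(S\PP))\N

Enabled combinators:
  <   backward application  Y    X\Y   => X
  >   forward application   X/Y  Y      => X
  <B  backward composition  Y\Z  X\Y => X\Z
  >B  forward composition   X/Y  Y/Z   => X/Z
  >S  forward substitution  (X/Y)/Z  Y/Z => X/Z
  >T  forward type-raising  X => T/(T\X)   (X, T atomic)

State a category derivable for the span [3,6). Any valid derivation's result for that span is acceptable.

[0,8] S   <
  [0,6] S\PP   <
    [0,2] N   <
      [0,1] "from" : N\S
      [1,2] "read" : N\(N\S)
    [2,6] (S\PP)\N   >
      [2,3] "cat" : ((S\PP)\N)/S
      [3,6] S   <
        [3,4] "under" : S\N
        [4,6] S\(S\N)   <
          [4,5] "which" : NP
          [5,6] "chased" : (S\(S\N))\NP
  [6,8] S\(S\PP)   <
    [6,7] "liked" : N
    [7,8] "often" : (S\(S\PP))\N

S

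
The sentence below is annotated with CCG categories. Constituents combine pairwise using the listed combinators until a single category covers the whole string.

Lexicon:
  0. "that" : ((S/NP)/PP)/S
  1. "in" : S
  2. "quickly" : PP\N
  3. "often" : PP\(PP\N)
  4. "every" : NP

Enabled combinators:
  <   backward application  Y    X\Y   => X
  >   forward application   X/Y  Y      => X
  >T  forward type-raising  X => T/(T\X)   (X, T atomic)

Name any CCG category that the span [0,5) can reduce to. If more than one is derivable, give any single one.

[0,5] S   >
  [0,4] S/NP   >
    [0,2] (S/NP)/PP   >
      [0,1] "that" : ((S/NP)/PP)/S
      [1,2] "in" : S
    [2,4] PP   <
      [2,3] "quickly" : PP\N
      [3,4] "often" : PP\(PP\N)
  [4,5] "every" : NP

S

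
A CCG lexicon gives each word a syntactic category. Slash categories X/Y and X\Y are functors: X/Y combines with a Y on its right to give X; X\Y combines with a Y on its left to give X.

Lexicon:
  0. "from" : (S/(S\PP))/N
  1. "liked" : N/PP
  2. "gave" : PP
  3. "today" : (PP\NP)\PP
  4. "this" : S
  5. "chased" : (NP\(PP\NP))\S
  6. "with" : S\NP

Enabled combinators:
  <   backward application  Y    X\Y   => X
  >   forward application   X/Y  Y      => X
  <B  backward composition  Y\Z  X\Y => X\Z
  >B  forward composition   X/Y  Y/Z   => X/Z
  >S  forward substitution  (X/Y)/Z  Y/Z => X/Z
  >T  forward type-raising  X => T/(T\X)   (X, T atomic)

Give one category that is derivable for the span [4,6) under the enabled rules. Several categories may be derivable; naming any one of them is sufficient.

[0,7] S   >
  [0,3] S/(S\PP)   >
    [0,1] "from" : (S/(S\PP))/N
    [1,3] N   >
      [1,2] "liked" : N/PP
      [2,3] "gave" : PP
  [3,7] S\PP   <B
    [3,6] NP\PP   <B
      [3,4] "today" : (PP\NP)\PP
      [4,6] NP\(PP\NP)   <
        [4,5] "this" : S
        [5,6] "chased" : (NP\(PP\NP))\S
    [6,7] "with" : S\NP

NP\(PP\NP)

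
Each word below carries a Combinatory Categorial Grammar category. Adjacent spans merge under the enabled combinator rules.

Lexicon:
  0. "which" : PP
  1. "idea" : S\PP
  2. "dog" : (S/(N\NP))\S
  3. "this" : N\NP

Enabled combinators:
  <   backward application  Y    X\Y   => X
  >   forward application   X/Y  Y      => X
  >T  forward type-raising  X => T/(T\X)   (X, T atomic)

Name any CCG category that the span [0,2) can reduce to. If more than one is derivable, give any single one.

S

[0,4] S   >
  [0,3] S/(N\NP)   <
    [0,2] S   <
      [0,1] "which" : PP
      [1,2] "idea" : S\PP
    [2,3] "dog" : (S/(N\NP))\S
  [3,4] "this" : N\NP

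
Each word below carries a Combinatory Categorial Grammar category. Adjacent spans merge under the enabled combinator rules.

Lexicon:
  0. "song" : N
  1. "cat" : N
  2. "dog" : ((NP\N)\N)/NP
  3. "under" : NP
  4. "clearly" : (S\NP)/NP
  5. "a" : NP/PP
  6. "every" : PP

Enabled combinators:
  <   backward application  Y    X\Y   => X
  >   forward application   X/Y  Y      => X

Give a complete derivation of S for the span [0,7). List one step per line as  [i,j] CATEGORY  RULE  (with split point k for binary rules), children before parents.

[0,7] S   <
  [0,4] NP   <
    [0,1] "song" : N
    [1,4] NP\N   <
      [1,2] "cat" : N
      [2,4] (NP\N)\N   >
        [2,3] "dog" : ((NP\N)\N)/NP
        [3,4] "under" : NP
  [4,7] S\NP   >
    [4,5] "clearly" : (S\NP)/NP
    [5,7] NP   >
      [5,6] "a" : NP/PP
      [6,7] "every" : PP

[0,1] N  lex  "song"
[1,2] N  lex  "cat"
[2,3] ((NP\N)\N)/NP  lex  "dog"
[3,4] NP  lex  "under"
[2,4] (NP\N)\N  >  k=3
[1,4] NP\N  <  k=2
[0,4] NP  <  k=1
[4,5] (S\NP)/NP  lex  "clearly"
[5,6] NP/PP  lex  "a"
[6,7] PP  lex  "every"
[5,7] NP  >  k=6
[4,7] S\NP  >  k=5
[0,7] S  <  k=4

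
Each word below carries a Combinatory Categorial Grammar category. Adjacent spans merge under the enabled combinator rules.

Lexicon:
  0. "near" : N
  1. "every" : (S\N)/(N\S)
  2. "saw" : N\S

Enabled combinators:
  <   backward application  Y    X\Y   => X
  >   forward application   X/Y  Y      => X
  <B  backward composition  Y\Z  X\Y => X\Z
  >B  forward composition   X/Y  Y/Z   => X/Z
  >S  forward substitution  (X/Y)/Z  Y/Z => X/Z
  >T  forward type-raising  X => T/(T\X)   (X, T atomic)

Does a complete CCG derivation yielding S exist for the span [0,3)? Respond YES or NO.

[0,3] S   <
  [0,1] "near" : N
  [1,3] S\N   >
    [1,2] "every" : (S\N)/(N\S)
    [2,3] "saw" : N\S

YES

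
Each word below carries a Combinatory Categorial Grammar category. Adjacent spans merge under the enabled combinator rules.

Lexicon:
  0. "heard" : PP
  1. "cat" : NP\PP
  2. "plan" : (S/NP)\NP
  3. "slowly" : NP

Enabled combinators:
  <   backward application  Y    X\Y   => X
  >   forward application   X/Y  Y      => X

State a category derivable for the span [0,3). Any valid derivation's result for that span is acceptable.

S/NP

[0,4] S   >
  [0,3] S/NP   <
    [0,2] NP   <
      [0,1] "heard" : PP
      [1,2] "cat" : NP\PP
    [2,3] "plan" : (S/NP)\NP
  [3,4] "slowly" : NP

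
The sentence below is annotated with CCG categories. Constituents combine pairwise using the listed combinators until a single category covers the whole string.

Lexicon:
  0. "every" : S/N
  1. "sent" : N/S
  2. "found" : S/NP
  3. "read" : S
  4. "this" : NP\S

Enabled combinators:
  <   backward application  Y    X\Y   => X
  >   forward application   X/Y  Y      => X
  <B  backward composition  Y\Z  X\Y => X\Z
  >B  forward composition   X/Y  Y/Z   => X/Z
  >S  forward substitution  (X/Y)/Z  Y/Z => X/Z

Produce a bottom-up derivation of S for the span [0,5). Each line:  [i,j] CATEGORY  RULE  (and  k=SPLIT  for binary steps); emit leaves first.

[0,1] S/N  lex  "every"
[1,2] N/S  lex  "sent"
[2,3] S/NP  lex  "found"
[3,4] S  lex  "read"
[4,5] NP\S  lex  "this"
[3,5] NP  <  k=4
[2,5] S  >  k=3
[1,5] N  >  k=2
[0,5] S  >  k=1

[0,5] S   >
  [0,1] "every" : S/N
  [1,5] N   >
    [1,2] "sent" : N/S
    [2,5] S   >
      [2,3] "found" : S/NP
      [3,5] NP   <
        [3,4] "read" : S
        [4,5] "this" : NP\S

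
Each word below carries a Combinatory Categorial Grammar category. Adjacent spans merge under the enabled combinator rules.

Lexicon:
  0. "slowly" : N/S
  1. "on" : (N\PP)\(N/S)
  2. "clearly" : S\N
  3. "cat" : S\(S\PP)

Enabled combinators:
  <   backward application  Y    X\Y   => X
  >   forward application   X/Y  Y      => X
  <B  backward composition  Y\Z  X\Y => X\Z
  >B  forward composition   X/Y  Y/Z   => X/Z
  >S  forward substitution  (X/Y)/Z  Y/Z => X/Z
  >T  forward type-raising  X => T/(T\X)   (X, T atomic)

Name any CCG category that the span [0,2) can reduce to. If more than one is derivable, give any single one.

[0,4] S   <
  [0,3] S\PP   <B
    [0,2] N\PP   <
      [0,1] "slowly" : N/S
      [1,2] "on" : (N\PP)\(N/S)
    [2,3] "clearly" : S\N
  [3,4] "cat" : S\(S\PP)

N\PP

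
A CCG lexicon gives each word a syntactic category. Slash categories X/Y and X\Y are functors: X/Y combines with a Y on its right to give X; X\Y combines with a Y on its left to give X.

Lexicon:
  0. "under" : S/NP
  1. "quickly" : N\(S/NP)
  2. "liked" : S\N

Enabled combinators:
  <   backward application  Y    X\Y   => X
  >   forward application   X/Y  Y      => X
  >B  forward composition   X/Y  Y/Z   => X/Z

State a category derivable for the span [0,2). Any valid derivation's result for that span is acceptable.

N

[0,3] S   <
  [0,2] N   <
    [0,1] "under" : S/NP
    [1,2] "quickly" : N\(S/NP)
  [2,3] "liked" : S\N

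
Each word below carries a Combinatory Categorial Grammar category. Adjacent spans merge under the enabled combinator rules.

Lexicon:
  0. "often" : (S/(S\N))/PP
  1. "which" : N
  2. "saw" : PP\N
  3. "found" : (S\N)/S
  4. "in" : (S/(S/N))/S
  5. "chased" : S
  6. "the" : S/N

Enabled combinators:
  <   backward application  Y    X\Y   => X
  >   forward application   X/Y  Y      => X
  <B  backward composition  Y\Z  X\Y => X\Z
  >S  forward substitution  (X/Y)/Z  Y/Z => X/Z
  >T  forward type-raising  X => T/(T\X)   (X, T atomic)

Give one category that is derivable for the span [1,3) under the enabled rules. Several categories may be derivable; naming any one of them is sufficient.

[0,7] S   >
  [0,3] S/(S\N)   >
    [0,1] "often" : (S/(S\N))/PP
    [1,3] PP   <
      [1,2] "which" : N
      [2,3] "saw" : PP\N
  [3,7] S\N   >
    [3,4] "found" : (S\N)/S
    [4,7] S   >
      [4,6] S/(S/N)   >
        [4,5] "in" : (S/(S/N))/S
        [5,6] "chased" : S
      [6,7] "the" : S/N

PP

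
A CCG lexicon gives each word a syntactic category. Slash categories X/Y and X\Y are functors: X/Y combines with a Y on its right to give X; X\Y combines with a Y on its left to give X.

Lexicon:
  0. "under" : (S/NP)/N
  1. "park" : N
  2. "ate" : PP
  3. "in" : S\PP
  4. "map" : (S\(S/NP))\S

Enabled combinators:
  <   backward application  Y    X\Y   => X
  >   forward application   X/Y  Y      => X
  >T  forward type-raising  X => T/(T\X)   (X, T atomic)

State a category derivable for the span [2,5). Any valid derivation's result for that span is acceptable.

[0,5] S   <
  [0,2] S/NP   >
    [0,1] "under" : (S/NP)/N
    [1,2] "park" : N
  [2,5] S\(S/NP)   <
    [2,4] S   <
      [2,3] "ate" : PP
      [3,4] "in" : S\PP
    [4,5] "map" : (S\(S/NP))\S

S\(S/NP)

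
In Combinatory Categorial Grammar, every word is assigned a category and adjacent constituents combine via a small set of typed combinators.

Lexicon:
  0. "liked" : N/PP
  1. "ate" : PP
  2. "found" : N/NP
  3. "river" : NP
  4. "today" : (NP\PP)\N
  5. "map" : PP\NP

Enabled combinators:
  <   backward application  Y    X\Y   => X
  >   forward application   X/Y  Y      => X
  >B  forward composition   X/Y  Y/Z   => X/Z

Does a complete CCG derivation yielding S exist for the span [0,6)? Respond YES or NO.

NO

N/PP PP N/NP NP (NP\PP)\N PP\NP
CKY chart[0,6] = {N}; S ∉ chart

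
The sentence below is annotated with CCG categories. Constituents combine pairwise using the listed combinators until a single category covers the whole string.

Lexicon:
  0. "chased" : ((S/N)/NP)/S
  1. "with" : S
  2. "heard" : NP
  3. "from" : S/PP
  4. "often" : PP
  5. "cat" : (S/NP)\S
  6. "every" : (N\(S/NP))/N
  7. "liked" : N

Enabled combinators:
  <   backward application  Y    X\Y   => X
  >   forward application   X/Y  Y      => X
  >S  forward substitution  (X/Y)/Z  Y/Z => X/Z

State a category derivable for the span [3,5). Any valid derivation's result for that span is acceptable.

[0,8] S   >
  [0,3] S/N   >
    [0,2] (S/N)/NP   >
      [0,1] "chased" : ((S/N)/NP)/S
      [1,2] "with" : S
    [2,3] "heard" : NP
  [3,8] N   <
    [3,6] S/NP   <
      [3,5] S   >
        [3,4] "from" : S/PP
        [4,5] "often" : PP
      [5,6] "cat" : (S/NP)\S
    [6,8] N\(S/NP)   >
      [6,7] "every" : (N\(S/NP))/N
      [7,8] "liked" : N

S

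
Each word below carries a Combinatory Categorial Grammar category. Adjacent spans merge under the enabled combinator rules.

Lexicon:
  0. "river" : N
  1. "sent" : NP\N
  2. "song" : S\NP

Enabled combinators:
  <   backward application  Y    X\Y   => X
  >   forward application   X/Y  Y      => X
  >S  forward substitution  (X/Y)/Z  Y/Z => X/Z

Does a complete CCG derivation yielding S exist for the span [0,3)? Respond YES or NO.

YES

[0,3] S   <
  [0,2] NP   <
    [0,1] "river" : N
    [1,2] "sent" : NP\N
  [2,3] "song" : S\NP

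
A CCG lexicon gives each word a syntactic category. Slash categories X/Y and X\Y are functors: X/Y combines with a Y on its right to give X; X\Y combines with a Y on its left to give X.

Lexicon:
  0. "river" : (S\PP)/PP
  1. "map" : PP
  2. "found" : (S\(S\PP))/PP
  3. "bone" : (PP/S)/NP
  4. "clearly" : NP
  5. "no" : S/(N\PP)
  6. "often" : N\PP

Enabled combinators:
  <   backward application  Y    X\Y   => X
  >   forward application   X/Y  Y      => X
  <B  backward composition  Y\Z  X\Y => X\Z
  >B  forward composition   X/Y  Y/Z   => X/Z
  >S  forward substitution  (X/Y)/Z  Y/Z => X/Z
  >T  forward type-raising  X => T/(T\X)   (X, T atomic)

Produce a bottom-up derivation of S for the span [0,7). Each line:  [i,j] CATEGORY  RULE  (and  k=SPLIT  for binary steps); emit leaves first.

[0,7] S   <
  [0,2] S\PP   >
    [0,1] "river" : (S\PP)/PP
    [1,2] "map" : PP
  [2,7] S\(S\PP)   >
    [2,3] "found" : (S\(S\PP))/PP
    [3,7] PP   >
      [3,5] PP/S   >
        [3,4] "bone" : (PP/S)/NP
        [4,5] "clearly" : NP
      [5,7] S   >
        [5,6] "no" : S/(N\PP)
        [6,7] "often" : N\PP

[0,1] (S\PP)/PP  lex  "river"
[1,2] PP  lex  "map"
[0,2] S\PP  >  k=1
[2,3] (S\(S\PP))/PP  lex  "found"
[3,4] (PP/S)/NP  lex  "bone"
[4,5] NP  lex  "clearly"
[3,5] PP/S  >  k=4
[5,6] S/(N\PP)  lex  "no"
[6,7] N\PP  lex  "often"
[5,7] S  >  k=6
[3,7] PP  >  k=5
[2,7] S\(S\PP)  >  k=3
[0,7] S  <  k=2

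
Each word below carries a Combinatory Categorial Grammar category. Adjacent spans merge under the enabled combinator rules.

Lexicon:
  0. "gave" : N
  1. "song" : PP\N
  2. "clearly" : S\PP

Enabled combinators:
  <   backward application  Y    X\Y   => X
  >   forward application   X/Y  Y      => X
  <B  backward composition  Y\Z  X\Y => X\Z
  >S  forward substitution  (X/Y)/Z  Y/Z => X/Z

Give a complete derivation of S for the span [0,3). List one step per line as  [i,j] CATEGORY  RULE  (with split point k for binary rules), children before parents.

[0,1] N  lex  "gave"
[1,2] PP\N  lex  "song"
[2,3] S\PP  lex  "clearly"
[1,3] S\N  <B  k=2
[0,3] S  <  k=1

[0,3] S   <
  [0,1] "gave" : N
  [1,3] S\N   <B
    [1,2] "song" : PP\N
    [2,3] "clearly" : S\PP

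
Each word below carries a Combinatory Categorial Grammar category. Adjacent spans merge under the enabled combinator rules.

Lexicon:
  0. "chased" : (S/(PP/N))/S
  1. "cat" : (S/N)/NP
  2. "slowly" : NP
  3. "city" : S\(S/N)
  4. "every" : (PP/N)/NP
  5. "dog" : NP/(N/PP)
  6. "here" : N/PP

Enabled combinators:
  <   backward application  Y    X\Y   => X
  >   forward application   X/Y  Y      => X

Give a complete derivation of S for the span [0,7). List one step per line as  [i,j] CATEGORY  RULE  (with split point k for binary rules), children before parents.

[0,7] S   >
  [0,4] S/(PP/N)   >
    [0,1] "chased" : (S/(PP/N))/S
    [1,4] S   <
      [1,3] S/N   >
        [1,2] "cat" : (S/N)/NP
        [2,3] "slowly" : NP
      [3,4] "city" : S\(S/N)
  [4,7] PP/N   >
    [4,5] "every" : (PP/N)/NP
    [5,7] NP   >
      [5,6] "dog" : NP/(N/PP)
      [6,7] "here" : N/PP

[0,1] (S/(PP/N))/S  lex  "chased"
[1,2] (S/N)/NP  lex  "cat"
[2,3] NP  lex  "slowly"
[1,3] S/N  >  k=2
[3,4] S\(S/N)  lex  "city"
[1,4] S  <  k=3
[0,4] S/(PP/N)  >  k=1
[4,5] (PP/N)/NP  lex  "every"
[5,6] NP/(N/PP)  lex  "dog"
[6,7] N/PP  lex  "here"
[5,7] NP  >  k=6
[4,7] PP/N  >  k=5
[0,7] S  >  k=4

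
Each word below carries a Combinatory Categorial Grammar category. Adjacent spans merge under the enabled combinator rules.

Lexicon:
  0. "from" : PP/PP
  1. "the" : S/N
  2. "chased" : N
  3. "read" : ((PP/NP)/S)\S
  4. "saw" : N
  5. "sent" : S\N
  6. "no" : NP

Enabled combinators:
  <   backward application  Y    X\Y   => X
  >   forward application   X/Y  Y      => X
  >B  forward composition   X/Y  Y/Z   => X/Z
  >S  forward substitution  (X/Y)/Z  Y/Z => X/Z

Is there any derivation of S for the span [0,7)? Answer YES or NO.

NO

PP/PP S/N N ((PP/NP)/S)\S N S\N NP
CKY chart[0,7] = {PP}; S ∉ chart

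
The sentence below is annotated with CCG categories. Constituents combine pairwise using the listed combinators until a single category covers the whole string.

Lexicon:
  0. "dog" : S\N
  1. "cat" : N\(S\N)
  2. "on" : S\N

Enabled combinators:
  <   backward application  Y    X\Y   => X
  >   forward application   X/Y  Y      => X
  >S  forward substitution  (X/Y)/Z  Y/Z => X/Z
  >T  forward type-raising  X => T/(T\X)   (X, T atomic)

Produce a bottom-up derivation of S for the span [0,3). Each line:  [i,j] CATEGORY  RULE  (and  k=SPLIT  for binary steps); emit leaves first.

[0,3] S   <
  [0,2] N   <
    [0,1] "dog" : S\N
    [1,2] "cat" : N\(S\N)
  [2,3] "on" : S\N

[0,1] S\N  lex  "dog"
[1,2] N\(S\N)  lex  "cat"
[0,2] N  <  k=1
[2,3] S\N  lex  "on"
[0,3] S  <  k=2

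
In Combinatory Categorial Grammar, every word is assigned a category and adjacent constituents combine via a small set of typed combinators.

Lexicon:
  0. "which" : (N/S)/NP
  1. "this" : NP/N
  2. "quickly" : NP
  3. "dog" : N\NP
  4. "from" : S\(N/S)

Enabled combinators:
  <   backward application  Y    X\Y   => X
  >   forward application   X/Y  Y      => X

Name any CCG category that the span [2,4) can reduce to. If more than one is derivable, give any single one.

[0,5] S   <
  [0,4] N/S   >
    [0,1] "which" : (N/S)/NP
    [1,4] NP   >
      [1,2] "this" : NP/N
      [2,4] N   <
        [2,3] "quickly" : NP
        [3,4] "dog" : N\NP
  [4,5] "from" : S\(N/S)

N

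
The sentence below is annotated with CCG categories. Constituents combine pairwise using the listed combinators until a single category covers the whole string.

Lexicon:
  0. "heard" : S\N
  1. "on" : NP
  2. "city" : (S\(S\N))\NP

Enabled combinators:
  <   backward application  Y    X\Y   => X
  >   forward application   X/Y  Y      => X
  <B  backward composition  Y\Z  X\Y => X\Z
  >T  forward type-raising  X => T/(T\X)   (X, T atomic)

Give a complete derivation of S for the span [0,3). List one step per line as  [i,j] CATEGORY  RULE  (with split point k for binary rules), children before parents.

[0,3] S   <
  [0,1] "heard" : S\N
  [1,3] S\(S\N)   <
    [1,2] "on" : NP
    [2,3] "city" : (S\(S\N))\NP

[0,1] S\N  lex  "heard"
[1,2] NP  lex  "on"
[2,3] (S\(S\N))\NP  lex  "city"
[1,3] S\(S\N)  <  k=2
[0,3] S  <  k=1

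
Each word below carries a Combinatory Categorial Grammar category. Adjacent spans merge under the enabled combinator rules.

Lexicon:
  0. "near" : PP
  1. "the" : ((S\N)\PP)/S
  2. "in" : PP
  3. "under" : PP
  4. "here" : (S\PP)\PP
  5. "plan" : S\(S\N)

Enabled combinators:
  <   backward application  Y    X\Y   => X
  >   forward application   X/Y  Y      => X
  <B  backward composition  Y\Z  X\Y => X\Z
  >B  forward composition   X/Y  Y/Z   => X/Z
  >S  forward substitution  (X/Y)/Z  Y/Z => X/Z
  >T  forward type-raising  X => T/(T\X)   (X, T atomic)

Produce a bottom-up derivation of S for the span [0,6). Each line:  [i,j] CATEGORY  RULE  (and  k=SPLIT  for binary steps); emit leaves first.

[0,6] S   <
  [0,5] S\N   <
    [0,1] "near" : PP
    [1,5] (S\N)\PP   >
      [1,2] "the" : ((S\N)\PP)/S
      [2,5] S   >
        [2,3] S/(S\PP)   >T
          [2,3] "in" : PP
        [3,5] S\PP   <
          [3,4] "under" : PP
          [4,5] "here" : (S\PP)\PP
  [5,6] "plan" : S\(S\N)

[0,1] PP  lex  "near"
[1,2] ((S\N)\PP)/S  lex  "the"
[2,3] PP  lex  "in"
[2,3] S/(S\PP)  >T
[3,4] PP  lex  "under"
[4,5] (S\PP)\PP  lex  "here"
[3,5] S\PP  <  k=4
[2,5] S  >  k=3
[1,5] (S\N)\PP  >  k=2
[0,5] S\N  <  k=1
[5,6] S\(S\N)  lex  "plan"
[0,6] S  <  k=5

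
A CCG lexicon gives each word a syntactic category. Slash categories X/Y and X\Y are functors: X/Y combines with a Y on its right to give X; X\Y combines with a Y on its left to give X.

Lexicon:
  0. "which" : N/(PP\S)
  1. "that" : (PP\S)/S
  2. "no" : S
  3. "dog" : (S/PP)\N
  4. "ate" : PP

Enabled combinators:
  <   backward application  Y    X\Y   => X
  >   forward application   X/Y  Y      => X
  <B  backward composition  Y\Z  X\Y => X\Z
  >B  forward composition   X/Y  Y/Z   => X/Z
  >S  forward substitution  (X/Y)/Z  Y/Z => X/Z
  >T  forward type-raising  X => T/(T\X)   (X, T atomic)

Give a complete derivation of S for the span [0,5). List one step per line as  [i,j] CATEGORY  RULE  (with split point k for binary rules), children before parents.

[0,5] S   >
  [0,4] S/PP   <
    [0,3] N   >
      [0,1] "which" : N/(PP\S)
      [1,3] PP\S   >
        [1,2] "that" : (PP\S)/S
        [2,3] "no" : S
    [3,4] "dog" : (S/PP)\N
  [4,5] "ate" : PP

[0,1] N/(PP\S)  lex  "which"
[1,2] (PP\S)/S  lex  "that"
[2,3] S  lex  "no"
[1,3] PP\S  >  k=2
[0,3] N  >  k=1
[3,4] (S/PP)\N  lex  "dog"
[0,4] S/PP  <  k=3
[4,5] PP  lex  "ate"
[0,5] S  >  k=4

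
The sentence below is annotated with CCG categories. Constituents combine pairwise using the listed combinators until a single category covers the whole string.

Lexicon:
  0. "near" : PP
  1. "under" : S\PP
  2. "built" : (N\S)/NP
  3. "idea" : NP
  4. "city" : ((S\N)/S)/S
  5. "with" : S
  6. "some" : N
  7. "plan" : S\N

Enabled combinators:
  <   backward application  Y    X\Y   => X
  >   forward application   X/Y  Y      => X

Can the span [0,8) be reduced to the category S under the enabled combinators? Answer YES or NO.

[0,8] S   <
  [0,4] N   <
    [0,2] S   <
      [0,1] "near" : PP
      [1,2] "under" : S\PP
    [2,4] N\S   >
      [2,3] "built" : (N\S)/NP
      [3,4] "idea" : NP
  [4,8] S\N   >
    [4,6] (S\N)/S   >
      [4,5] "city" : ((S\N)/S)/S
      [5,6] "with" : S
    [6,8] S   <
      [6,7] "some" : N
      [7,8] "plan" : S\N

YES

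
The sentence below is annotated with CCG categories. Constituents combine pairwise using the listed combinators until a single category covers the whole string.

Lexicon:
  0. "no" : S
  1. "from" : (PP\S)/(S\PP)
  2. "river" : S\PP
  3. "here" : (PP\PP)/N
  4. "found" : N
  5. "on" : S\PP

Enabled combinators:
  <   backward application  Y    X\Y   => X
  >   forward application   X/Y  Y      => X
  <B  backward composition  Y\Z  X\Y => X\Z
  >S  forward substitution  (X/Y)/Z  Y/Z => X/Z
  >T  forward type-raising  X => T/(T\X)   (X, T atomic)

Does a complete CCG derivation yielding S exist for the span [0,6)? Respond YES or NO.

YES

[0,6] S   <
  [0,3] PP   <
    [0,1] "no" : S
    [1,3] PP\S   >
      [1,2] "from" : (PP\S)/(S\PP)
      [2,3] "river" : S\PP
  [3,6] S\PP   <B
    [3,5] PP\PP   >
      [3,4] "here" : (PP\PP)/N
      [4,5] "found" : N
    [5,6] "on" : S\PP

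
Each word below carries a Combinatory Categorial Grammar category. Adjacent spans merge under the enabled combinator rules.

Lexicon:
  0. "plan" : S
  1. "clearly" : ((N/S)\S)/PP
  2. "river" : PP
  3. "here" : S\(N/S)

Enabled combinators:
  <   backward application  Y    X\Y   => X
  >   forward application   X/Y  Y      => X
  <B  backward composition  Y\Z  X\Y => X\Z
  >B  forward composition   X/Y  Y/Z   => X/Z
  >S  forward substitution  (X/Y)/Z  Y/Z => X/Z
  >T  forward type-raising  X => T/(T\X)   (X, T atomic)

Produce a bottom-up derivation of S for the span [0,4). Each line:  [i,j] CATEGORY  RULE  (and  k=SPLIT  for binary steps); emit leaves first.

[0,4] S   <
  [0,3] N/S   <
    [0,1] "plan" : S
    [1,3] (N/S)\S   >
      [1,2] "clearly" : ((N/S)\S)/PP
      [2,3] "river" : PP
  [3,4] "here" : S\(N/S)

[0,1] S  lex  "plan"
[1,2] ((N/S)\S)/PP  lex  "clearly"
[2,3] PP  lex  "river"
[1,3] (N/S)\S  >  k=2
[0,3] N/S  <  k=1
[3,4] S\(N/S)  lex  "here"
[0,4] S  <  k=3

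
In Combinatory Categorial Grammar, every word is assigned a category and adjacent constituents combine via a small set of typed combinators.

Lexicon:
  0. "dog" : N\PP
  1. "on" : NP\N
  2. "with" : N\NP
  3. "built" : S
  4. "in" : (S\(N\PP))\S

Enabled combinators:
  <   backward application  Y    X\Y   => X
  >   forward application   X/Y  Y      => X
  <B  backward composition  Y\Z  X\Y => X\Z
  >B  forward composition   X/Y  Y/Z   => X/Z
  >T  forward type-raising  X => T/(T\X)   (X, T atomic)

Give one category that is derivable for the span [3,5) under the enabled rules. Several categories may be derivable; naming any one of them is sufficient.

S\(N\PP)

[0,5] S   <
  [0,3] N\PP   <B
    [0,1] "dog" : N\PP
    [1,3] N\N   <B
      [1,2] "on" : NP\N
      [2,3] "with" : N\NP
  [3,5] S\(N\PP)   <
    [3,4] "built" : S
    [4,5] "in" : (S\(N\PP))\S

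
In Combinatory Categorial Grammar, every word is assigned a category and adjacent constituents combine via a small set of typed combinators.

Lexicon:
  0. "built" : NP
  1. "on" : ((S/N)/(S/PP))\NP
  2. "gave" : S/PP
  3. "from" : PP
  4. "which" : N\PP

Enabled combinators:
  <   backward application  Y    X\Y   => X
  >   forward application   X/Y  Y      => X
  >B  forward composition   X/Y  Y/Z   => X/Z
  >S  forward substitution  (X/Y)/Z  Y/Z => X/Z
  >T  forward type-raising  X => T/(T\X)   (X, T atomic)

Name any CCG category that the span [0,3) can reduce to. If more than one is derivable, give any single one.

S/N

[0,5] S   >
  [0,3] S/N   >
    [0,2] (S/N)/(S/PP)   <
      [0,1] "built" : NP
      [1,2] "on" : ((S/N)/(S/PP))\NP
    [2,3] "gave" : S/PP
  [3,5] N   >
    [3,4] N/(N\PP)   >T
      [3,4] "from" : PP
    [4,5] "which" : N\PP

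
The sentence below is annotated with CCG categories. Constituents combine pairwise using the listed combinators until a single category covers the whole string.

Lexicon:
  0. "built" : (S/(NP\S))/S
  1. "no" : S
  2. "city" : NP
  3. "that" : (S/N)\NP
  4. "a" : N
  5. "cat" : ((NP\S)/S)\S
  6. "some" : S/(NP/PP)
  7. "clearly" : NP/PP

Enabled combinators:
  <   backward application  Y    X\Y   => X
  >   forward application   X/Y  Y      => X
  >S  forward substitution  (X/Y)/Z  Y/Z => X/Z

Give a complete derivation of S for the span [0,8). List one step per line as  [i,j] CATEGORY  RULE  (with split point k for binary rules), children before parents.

[0,8] S   >
  [0,2] S/(NP\S)   >
    [0,1] "built" : (S/(NP\S))/S
    [1,2] "no" : S
  [2,8] NP\S   >
    [2,6] (NP\S)/S   <
      [2,5] S   >
        [2,4] S/N   <
          [2,3] "city" : NP
          [3,4] "that" : (S/N)\NP
        [4,5] "a" : N
      [5,6] "cat" : ((NP\S)/S)\S
    [6,8] S   >
      [6,7] "some" : S/(NP/PP)
      [7,8] "clearly" : NP/PP

[0,1] (S/(NP\S))/S  lex  "built"
[1,2] S  lex  "no"
[0,2] S/(NP\S)  >  k=1
[2,3] NP  lex  "city"
[3,4] (S/N)\NP  lex  "that"
[2,4] S/N  <  k=3
[4,5] N  lex  "a"
[2,5] S  >  k=4
[5,6] ((NP\S)/S)\S  lex  "cat"
[2,6] (NP\S)/S  <  k=5
[6,7] S/(NP/PP)  lex  "some"
[7,8] NP/PP  lex  "clearly"
[6,8] S  >  k=7
[2,8] NP\S  >  k=6
[0,8] S  >  k=2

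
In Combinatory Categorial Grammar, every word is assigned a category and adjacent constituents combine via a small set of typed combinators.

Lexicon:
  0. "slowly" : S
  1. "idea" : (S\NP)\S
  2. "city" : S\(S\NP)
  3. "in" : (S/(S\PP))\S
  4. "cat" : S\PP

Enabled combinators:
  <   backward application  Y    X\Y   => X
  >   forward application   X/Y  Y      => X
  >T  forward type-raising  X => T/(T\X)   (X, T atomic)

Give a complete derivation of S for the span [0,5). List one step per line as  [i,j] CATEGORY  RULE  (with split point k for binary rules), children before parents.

[0,1] S  lex  "slowly"
[1,2] (S\NP)\S  lex  "idea"
[0,2] S\NP  <  k=1
[2,3] S\(S\NP)  lex  "city"
[0,3] S  <  k=2
[3,4] (S/(S\PP))\S  lex  "in"
[0,4] S/(S\PP)  <  k=3
[4,5] S\PP  lex  "cat"
[0,5] S  >  k=4

[0,5] S   >
  [0,4] S/(S\PP)   <
    [0,3] S   <
      [0,2] S\NP   <
        [0,1] "slowly" : S
        [1,2] "idea" : (S\NP)\S
      [2,3] "city" : S\(S\NP)
    [3,4] "in" : (S/(S\PP))\S
  [4,5] "cat" : S\PP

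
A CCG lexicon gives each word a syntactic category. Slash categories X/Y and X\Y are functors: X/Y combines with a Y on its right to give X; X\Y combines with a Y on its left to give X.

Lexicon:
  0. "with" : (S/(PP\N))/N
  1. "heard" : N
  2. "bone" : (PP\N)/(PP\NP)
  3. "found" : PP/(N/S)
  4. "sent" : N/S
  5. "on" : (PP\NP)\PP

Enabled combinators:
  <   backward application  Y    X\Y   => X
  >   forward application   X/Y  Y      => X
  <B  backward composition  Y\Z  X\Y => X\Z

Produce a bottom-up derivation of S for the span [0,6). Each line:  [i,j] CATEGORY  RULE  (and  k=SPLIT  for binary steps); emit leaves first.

[0,1] (S/(PP\N))/N  lex  "with"
[1,2] N  lex  "heard"
[0,2] S/(PP\N)  >  k=1
[2,3] (PP\N)/(PP\NP)  lex  "bone"
[3,4] PP/(N/S)  lex  "found"
[4,5] N/S  lex  "sent"
[3,5] PP  >  k=4
[5,6] (PP\NP)\PP  lex  "on"
[3,6] PP\NP  <  k=5
[2,6] PP\N  >  k=3
[0,6] S  >  k=2

[0,6] S   >
  [0,2] S/(PP\N)   >
    [0,1] "with" : (S/(PP\N))/N
    [1,2] "heard" : N
  [2,6] PP\N   >
    [2,3] "bone" : (PP\N)/(PP\NP)
    [3,6] PP\NP   <
      [3,5] PP   >
        [3,4] "found" : PP/(N/S)
        [4,5] "sent" : N/S
      [5,6] "on" : (PP\NP)\PP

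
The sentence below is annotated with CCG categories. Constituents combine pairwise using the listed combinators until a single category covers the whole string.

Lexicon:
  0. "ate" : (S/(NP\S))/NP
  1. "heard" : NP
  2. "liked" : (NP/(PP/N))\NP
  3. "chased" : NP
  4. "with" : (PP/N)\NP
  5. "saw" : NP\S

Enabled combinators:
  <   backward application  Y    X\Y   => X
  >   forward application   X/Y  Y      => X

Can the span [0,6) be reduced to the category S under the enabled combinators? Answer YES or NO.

[0,6] S   >
  [0,5] S/(NP\S)   >
    [0,1] "ate" : (S/(NP\S))/NP
    [1,5] NP   >
      [1,3] NP/(PP/N)   <
        [1,2] "heard" : NP
        [2,3] "liked" : (NP/(PP/N))\NP
      [3,5] PP/N   <
        [3,4] "chased" : NP
        [4,5] "with" : (PP/N)\NP
  [5,6] "saw" : NP\S

YES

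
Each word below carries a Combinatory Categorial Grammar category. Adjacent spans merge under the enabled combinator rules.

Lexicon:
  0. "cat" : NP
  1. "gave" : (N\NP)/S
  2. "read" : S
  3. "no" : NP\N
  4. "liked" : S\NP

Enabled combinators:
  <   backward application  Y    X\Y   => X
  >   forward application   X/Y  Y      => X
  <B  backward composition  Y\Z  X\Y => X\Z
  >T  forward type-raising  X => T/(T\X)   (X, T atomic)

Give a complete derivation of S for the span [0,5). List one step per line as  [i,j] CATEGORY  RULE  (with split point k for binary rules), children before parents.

[0,5] S   <
  [0,4] NP   <
    [0,3] N   <
      [0,1] "cat" : NP
      [1,3] N\NP   >
        [1,2] "gave" : (N\NP)/S
        [2,3] "read" : S
    [3,4] "no" : NP\N
  [4,5] "liked" : S\NP

[0,1] NP  lex  "cat"
[1,2] (N\NP)/S  lex  "gave"
[2,3] S  lex  "read"
[1,3] N\NP  >  k=2
[0,3] N  <  k=1
[3,4] NP\N  lex  "no"
[0,4] NP  <  k=3
[4,5] S\NP  lex  "liked"
[0,5] S  <  k=4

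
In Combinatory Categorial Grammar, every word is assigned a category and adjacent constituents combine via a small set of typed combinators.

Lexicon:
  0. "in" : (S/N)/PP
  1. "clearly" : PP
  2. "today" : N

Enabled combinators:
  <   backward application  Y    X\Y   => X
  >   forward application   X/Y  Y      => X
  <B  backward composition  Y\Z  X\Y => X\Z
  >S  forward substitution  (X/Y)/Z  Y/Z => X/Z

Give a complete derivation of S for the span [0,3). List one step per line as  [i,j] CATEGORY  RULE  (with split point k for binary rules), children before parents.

[0,3] S   >
  [0,2] S/N   >
    [0,1] "in" : (S/N)/PP
    [1,2] "clearly" : PP
  [2,3] "today" : N

[0,1] (S/N)/PP  lex  "in"
[1,2] PP  lex  "clearly"
[0,2] S/N  >  k=1
[2,3] N  lex  "today"
[0,3] S  >  k=2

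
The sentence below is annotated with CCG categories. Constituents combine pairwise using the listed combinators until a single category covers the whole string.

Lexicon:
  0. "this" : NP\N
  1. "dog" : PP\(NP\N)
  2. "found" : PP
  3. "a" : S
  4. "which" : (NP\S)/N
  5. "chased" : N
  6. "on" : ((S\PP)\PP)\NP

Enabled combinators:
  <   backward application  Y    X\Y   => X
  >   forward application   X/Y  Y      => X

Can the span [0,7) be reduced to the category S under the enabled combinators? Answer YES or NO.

YES

[0,7] S   <
  [0,2] PP   <
    [0,1] "this" : NP\N
    [1,2] "dog" : PP\(NP\N)
  [2,7] S\PP   <
    [2,3] "found" : PP
    [3,7] (S\PP)\PP   <
      [3,6] NP   <
        [3,4] "a" : S
        [4,6] NP\S   >
          [4,5] "which" : (NP\S)/N
          [5,6] "chased" : N
      [6,7] "on" : ((S\PP)\PP)\NP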